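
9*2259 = 20331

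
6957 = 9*773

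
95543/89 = 1073 + 46/89 ≈ 1073.52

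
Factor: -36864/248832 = -1*2^2*3^(-3) = -4/27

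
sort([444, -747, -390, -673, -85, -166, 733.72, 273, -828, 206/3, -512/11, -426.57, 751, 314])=[-828, -747, -673, -426.57, -390, -166, -85, -512/11, 206/3, 273, 314, 444, 733.72, 751]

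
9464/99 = 95 + 59/99 ≈ 95.60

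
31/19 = 1 + 12/19≈1.63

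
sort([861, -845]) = [-845, 861]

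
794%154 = 24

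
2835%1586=1249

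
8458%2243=1729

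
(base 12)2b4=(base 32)d8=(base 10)424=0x1a8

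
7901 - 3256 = 4645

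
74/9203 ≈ 0.00804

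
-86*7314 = -629004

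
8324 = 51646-43322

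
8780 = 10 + 8770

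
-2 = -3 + 1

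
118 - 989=-871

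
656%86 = 54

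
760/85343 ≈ 0.00891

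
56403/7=8057 + 4/7 ≈ 8057.57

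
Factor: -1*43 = -1*43^1 = -43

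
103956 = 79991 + 23965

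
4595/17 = 270+5/17 ≈ 270.29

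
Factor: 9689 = 9689^1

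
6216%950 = 516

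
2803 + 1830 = 4633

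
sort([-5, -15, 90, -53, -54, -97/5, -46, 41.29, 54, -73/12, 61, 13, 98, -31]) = [-54, -53, -46, -31, -97/5, -15, -73/12, -5, 13, 41.29, 54, 61, 90, 98]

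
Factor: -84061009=-1*84061009^1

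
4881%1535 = 276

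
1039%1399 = 1039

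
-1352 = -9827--8475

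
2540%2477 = 63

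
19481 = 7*2783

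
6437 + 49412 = 55849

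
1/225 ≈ 0.00444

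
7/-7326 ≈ -0.000956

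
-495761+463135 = -32626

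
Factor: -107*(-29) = 29^1*107^1 = 3103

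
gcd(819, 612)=9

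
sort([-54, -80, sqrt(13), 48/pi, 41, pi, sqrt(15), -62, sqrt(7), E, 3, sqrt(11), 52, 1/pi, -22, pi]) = [-80, -62, -54, -22, 1/pi, sqrt(7), E, 3, pi, pi, sqrt(11), sqrt(13), sqrt(15), 48/pi, 41, 52]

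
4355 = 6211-1856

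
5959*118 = 703162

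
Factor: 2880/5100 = 2^4*3^1*5^(-1)*17^(-1) = 48/85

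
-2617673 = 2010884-4628557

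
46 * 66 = 3036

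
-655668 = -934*702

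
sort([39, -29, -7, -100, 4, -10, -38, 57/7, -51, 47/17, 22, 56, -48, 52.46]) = [-100, -51, -48, -38, -29, -10, -7, 47/17, 4, 57/7, 22, 39, 52.46, 56]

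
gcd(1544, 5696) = 8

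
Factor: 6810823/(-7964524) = -1 * 2^(-2) * 233^1 * 29231^1 * 1991131^(-1)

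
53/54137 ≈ 0.000979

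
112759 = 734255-621496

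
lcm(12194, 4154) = 378014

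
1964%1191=773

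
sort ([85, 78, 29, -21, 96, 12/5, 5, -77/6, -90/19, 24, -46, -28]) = [-46, -28, -21, -77/6, -90/19, 12/5, 5, 24, 29, 78, 85, 96]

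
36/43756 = 9/10939 ≈ 0.000823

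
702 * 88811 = 62345322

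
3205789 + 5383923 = 8589712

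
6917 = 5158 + 1759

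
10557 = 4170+6387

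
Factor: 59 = 59^1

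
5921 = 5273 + 648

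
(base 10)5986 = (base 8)13542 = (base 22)c82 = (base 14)2278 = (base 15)1b91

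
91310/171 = 533 + 167/171 ≈ 533.98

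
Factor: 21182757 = 3^1*7060919^1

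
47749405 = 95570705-47821300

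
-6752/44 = -153-5/11 ≈ -153.45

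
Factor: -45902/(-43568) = 2^(-3) * 7^(-1) * 59^1 = 59/56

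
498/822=83/137 ≈ 0.606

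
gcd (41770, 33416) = 8354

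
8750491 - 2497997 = 6252494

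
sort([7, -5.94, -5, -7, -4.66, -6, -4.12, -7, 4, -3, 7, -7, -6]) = [-7, -7, -7, -6, -6, -5.94, -5, -4.66, -4.12, -3, 4, 7, 7]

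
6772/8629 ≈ 0.785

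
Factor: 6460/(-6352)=-1 * 2^(-2) * 5^1 * 17^1 * 19^1 * 397^(-1)=-1615/1588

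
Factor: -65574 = -1 * 2^1 * 3^2 * 3643^1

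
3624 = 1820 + 1804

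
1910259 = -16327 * (-117) 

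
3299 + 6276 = 9575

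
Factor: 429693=3^1 * 11^1 * 29^1 * 449^1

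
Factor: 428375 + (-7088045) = -1*2^1*3^1*5^1*221989^1 = -6659670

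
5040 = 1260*4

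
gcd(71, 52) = 1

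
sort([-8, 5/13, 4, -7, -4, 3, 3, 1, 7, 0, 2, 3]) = [-8, -7, -4, 0, 5/13, 1, 2, 3, 3, 3, 4, 7]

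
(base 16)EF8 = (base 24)6FG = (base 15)1207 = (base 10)3832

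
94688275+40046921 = 134735196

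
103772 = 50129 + 53643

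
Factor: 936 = 2^3*3^2*13^1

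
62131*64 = 3976384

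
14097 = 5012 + 9085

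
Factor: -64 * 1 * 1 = -1 * 2^6 = -64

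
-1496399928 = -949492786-546907142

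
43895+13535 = 57430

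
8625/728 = 11 + 617/728 ≈ 11.85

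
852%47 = 6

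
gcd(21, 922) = 1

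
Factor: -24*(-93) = 2^3*3^2*31^1 = 2232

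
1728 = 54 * 32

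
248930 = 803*310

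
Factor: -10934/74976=-1*2^(-4)*3^(-1)*7^1=-7/48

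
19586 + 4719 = 24305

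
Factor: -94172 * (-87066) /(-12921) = -1 * 2^3 * 3^1 * 7^1 * 13^1 * 59^(-1) * 73^(-1) * 691^1 * 1811^1 = -2733059784/4307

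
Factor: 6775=5^2*271^1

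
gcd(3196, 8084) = 188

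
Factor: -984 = -1 * 2^3 * 3^1 * 41^1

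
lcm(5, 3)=15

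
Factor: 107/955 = 5^(-1)*107^1*191^(-1) 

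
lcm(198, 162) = 1782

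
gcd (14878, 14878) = 14878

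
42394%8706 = 7570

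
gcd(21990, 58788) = 6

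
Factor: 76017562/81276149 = 2^1 * 43^(-1) * 293^(-1) * 709^1 * 6451^(-1) * 53609^1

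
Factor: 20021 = 20021^1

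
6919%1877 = 1288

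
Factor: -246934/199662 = -1*3^(-1)*107^(-1)*397^1 = -397/321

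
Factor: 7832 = 2^3*11^1*89^1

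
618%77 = 2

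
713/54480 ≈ 0.0131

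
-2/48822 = -1/24411 ≈ -0.0000410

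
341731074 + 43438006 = 385169080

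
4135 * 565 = 2336275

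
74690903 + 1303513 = 75994416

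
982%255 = 217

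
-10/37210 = -1/3721 ≈ -0.000269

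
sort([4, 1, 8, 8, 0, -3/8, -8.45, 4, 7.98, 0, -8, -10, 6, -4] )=[-10, -8.45, -8, -4, -3/8, 0, 0, 1, 4, 4, 6, 7.98, 8, 8] 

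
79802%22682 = 11756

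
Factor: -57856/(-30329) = 2^9*13^(-1)*113^1*2333^(-1)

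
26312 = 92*286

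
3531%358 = 309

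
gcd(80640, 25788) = 84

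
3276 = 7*468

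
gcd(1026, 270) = 54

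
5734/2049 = 2 + 1636/2049 ≈ 2.80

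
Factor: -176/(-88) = 2^1 = 2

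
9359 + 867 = 10226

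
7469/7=1067=1067.00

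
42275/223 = 189+128/223 ≈ 189.57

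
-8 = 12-20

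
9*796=7164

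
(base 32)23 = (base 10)67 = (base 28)2b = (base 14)4b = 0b1000011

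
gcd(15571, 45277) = 1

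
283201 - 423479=-140278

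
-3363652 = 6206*(-542)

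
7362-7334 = 28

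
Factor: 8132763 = 3^1*2710921^1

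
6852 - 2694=4158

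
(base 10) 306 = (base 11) 259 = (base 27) b9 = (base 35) 8q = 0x132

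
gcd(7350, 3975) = 75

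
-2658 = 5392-8050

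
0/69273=0=0.00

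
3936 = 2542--1394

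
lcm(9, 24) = 72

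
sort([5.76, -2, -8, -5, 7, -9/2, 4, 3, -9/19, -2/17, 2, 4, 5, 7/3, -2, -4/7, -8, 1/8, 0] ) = [-8, -8, -5, -9/2, -2, -2, -4/7, -9/19, -2/17, 0, 1/8, 2, 7/3, 3, 4, 4, 5, 5.76, 7] 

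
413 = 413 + 0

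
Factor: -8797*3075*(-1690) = 2^1*3^1*5^3*13^2*19^1*41^1*463^1 = 45715809750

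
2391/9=797/3≈265.67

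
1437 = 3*479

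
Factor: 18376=2^3*2297^1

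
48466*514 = 24911524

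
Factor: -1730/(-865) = 2^1 = 2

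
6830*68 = 464440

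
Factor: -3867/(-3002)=2^(-1) * 3^1 * 19^(-1) * 79^(-1) * 1289^1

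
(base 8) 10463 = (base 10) 4403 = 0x1133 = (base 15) 1488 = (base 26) 6d9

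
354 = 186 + 168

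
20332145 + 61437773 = 81769918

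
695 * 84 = 58380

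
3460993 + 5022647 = 8483640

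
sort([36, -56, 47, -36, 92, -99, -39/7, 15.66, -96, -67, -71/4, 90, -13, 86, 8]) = [-99, -96, -67, -56, -36, -71/4, -13, -39/7, 8, 15.66, 36, 47, 86, 90, 92]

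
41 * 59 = 2419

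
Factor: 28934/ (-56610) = -1*3^ (-2)*5^ (-1)*23^1 = -23/45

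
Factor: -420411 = -1 * 3^1 * 43^1 * 3259^1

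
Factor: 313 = 313^1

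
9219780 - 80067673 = -70847893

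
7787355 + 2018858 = 9806213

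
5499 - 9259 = -3760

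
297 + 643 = 940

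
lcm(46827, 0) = 0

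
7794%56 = 10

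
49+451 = 500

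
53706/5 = 10741 + 1/5 = 10741.20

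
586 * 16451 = 9640286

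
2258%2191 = 67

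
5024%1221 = 140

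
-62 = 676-738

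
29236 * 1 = 29236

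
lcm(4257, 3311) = 29799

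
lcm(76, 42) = 1596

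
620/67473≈0.00919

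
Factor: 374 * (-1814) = -1 * 2^2 * 11^1 * 17^1 * 907^1 = -678436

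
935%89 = 45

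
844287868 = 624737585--219550283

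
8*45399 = 363192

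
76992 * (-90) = -6929280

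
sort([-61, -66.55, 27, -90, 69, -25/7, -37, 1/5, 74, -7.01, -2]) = [-90, -66.55, -61, -37, -7.01, -25/7, -2, 1/5, 27, 69, 74]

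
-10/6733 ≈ -0.00149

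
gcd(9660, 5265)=15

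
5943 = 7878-1935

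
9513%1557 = 171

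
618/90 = 6 + 13/15 ≈ 6.87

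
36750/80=459 + 3/8 ≈ 459.38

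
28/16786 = 2/1199 ≈ 0.00167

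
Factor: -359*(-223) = 223^1*359^1 = 80057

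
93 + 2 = 95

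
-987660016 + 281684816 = -705975200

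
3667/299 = 12+79/299 ≈ 12.26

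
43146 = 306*141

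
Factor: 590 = 2^1*5^1*59^1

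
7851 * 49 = 384699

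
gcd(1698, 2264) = 566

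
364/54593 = 52/7799 ≈ 0.00667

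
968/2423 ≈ 0.400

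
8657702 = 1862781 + 6794921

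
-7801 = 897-8698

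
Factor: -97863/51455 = -1*3^1*5^(-1)*41^(-1)*251^(-1)*32621^1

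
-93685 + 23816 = -69869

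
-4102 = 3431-7533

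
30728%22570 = 8158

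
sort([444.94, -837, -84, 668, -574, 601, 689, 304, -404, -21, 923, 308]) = [-837, -574, -404, -84, -21, 304, 308, 444.94, 601, 668, 689, 923]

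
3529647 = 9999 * 353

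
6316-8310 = -1994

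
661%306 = 49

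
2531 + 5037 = 7568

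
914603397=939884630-25281233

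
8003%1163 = 1025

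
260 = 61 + 199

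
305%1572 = 305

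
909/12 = 75 + 3/4 = 75.75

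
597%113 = 32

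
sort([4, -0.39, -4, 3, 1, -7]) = [-7, -4, -0.39, 1, 3, 4]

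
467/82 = 5+57/82 ≈ 5.70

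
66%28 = 10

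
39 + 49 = 88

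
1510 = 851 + 659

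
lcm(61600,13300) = 1170400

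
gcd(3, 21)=3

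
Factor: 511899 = 3^1*170633^1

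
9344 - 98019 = -88675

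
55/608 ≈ 0.0905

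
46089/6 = 7681 + 1/2 = 7681.50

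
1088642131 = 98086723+990555408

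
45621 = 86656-41035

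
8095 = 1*8095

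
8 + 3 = 11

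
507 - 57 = 450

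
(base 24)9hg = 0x15e8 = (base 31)5ps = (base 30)66s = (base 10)5608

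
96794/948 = 48397/474 ≈ 102.10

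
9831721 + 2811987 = 12643708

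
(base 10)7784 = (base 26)bda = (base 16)1e68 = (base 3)101200022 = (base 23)ega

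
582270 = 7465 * 78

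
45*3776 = 169920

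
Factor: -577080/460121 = -1 * 2^3 * 3^2 * 5^1 * 7^1 * 127^(-1) * 229^1 * 3623^(-1)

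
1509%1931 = 1509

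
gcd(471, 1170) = 3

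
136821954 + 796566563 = 933388517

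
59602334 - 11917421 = 47684913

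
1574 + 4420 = 5994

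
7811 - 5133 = 2678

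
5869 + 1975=7844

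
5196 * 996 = 5175216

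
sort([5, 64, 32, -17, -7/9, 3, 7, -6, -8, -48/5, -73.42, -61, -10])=[-73.42, -61, -17, -10, -48/5, -8, -6, -7/9, 3, 5, 7, 32, 64]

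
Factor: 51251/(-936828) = -1*2^(-2)*3^(-2)*491^(-1)*967^1 = -967/17676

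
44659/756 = 59 + 55/756 ≈ 59.07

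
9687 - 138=9549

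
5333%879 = 59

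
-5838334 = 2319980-8158314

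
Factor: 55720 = 2^3*5^1*7^1*199^1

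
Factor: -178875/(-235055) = 3^3 * 5^2 * 887^(-1) = 675/887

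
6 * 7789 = 46734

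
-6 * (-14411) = 86466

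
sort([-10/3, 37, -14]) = [-14, -10/3, 37]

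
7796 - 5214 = 2582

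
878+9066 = 9944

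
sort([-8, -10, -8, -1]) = [-10, -8, -8, -1]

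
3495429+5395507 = 8890936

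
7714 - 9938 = -2224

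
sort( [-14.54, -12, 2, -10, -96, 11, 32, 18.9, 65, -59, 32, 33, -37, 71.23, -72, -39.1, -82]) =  [-96, -82, -72, -59, -39.1, -37, -14.54, -12, -10, 2, 11, 18.9, 32, 32, 33, 65, 71.23]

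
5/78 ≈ 0.0641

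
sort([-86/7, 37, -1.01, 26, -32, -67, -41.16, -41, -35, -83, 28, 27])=[-83, -67, -41.16, -41, -35, -32, -86/7, -1.01, 26, 27, 28, 37]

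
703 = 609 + 94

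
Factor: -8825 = -1*5^2*353^1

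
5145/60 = 85 + 3/4 = 85.75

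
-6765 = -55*123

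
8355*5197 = 43420935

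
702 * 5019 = 3523338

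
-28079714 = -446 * 62959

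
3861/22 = 175 + 1/2 = 175.50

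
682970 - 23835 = 659135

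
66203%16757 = 15932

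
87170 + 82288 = 169458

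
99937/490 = 203 + 467/490 ≈ 203.95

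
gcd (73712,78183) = 17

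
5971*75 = 447825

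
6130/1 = 6130 = 6130.00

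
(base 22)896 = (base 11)3076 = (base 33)3oh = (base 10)4076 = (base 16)fec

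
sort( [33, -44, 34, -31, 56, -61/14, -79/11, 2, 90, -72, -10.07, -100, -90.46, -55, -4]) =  [-100, -90.46, -72, -55, -44, -31, -10.07, -79/11, -61/14, -4, 2, 33, 34, 56, 90]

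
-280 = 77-357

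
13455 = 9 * 1495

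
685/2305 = 137/461 ≈ 0.297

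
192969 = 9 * 21441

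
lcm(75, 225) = 225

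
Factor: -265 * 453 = -1 * 3^1 * 5^1 * 53^1 * 151^1 = -120045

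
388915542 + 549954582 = 938870124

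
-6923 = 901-7824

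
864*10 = 8640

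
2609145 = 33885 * 77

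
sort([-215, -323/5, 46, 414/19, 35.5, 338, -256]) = [-256, -215, -323/5, 414/19, 35.5, 46, 338]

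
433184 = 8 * 54148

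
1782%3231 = 1782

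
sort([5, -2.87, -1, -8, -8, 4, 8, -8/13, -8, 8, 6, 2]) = [-8, -8, -8, -2.87, -1, -8/13, 2, 4, 5, 6, 8, 8]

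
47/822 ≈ 0.0572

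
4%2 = 0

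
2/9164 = 1/4582≈0.000218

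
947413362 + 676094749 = 1623508111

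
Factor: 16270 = 2^1*5^1*1627^1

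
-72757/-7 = 10393 + 6/7≈10393.86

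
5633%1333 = 301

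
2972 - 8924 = -5952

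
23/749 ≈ 0.0307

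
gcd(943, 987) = 1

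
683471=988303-304832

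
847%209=11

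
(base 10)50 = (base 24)22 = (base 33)1h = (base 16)32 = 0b110010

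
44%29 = 15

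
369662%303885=65777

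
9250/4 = 4625/2 = 2312.50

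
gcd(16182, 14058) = 18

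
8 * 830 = 6640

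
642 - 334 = 308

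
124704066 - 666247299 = -541543233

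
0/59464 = 0 = 0.00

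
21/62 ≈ 0.339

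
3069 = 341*9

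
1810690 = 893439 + 917251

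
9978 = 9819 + 159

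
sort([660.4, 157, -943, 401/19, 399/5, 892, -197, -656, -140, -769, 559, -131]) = [-943, -769, -656, -197, -140, -131, 401/19, 399/5, 157, 559, 660.4, 892]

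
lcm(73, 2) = 146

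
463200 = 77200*6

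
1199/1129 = 1 + 70/1129 ≈ 1.06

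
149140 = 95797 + 53343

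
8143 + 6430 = 14573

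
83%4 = 3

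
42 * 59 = 2478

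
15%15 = 0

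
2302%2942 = 2302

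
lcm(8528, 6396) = 25584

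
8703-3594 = 5109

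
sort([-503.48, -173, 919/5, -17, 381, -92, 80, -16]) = [-503.48, -173, -92, -17, -16, 80, 919/5, 381]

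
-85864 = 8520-94384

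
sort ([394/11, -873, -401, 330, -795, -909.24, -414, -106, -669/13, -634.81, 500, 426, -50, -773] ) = [-909.24, -873, -795, -773, -634.81, -414, -401, -106, -669/13, -50, 394/11, 330, 426, 500] 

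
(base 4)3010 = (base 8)304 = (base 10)196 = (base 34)5q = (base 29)6m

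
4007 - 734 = 3273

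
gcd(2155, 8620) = 2155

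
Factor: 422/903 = 2^1 * 3^(-1) * 7^(-1) * 43^(-1) * 211^1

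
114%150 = 114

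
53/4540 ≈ 0.0117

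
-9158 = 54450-63608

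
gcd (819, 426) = 3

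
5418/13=416+10/13 ≈ 416.77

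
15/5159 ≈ 0.00291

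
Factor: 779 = 19^1*41^1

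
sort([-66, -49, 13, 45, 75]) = [-66, -49, 13, 45, 75]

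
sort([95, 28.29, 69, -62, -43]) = [-62, -43, 28.29, 69, 95]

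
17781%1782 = 1743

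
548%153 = 89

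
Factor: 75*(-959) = -1*3^1*5^2*7^1*137^1 = -71925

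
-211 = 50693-50904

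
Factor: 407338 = 2^1*203669^1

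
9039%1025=839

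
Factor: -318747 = -1*3^1*11^1*13^1*743^1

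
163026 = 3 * 54342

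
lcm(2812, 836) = 30932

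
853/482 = 1 + 371/482 ≈ 1.77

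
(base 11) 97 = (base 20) 56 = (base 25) 46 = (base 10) 106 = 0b1101010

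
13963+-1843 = 12120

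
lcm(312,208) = 624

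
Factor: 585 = 3^2 * 5^1 * 13^1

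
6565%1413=913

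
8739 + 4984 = 13723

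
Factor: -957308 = -1 * 2^2 * 11^1 * 21757^1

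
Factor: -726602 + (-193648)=-1*2^1*3^2*5^3*409^1=-920250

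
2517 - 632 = 1885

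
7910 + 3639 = 11549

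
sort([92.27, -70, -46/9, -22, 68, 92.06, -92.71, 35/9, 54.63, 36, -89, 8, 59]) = [-92.71, -89, -70, -22, -46/9, 35/9, 8, 36, 54.63, 59, 68, 92.06, 92.27]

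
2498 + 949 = 3447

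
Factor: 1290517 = 521^1*2477^1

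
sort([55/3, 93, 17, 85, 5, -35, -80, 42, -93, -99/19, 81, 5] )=[-93, -80, -35, -99/19, 5, 5, 17, 55/3, 42, 81, 85, 93] 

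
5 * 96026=480130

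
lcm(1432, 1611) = 12888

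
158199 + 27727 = 185926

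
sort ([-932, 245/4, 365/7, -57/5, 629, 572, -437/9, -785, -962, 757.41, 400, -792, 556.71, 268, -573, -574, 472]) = [-962, -932, -792, -785, -574, -573, -437/9, -57/5, 365/7, 245/4, 268, 400, 472, 556.71, 572, 629, 757.41]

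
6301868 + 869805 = 7171673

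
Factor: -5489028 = -1 * 2^2 * 3^2 * 17^1 * 8969^1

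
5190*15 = 77850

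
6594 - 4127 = 2467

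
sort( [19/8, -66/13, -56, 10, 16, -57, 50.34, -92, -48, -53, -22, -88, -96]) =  [-96, -92, -88, -57, -56, -53, -48, -22, -66/13, 19/8, 10, 16, 50.34]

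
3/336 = 1/112 ≈ 0.00893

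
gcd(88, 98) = 2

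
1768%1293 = 475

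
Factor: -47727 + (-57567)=-1*2^1*3^1*7^1*23^1*109^1=-105294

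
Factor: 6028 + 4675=7^1 * 11^1 * 139^1=10703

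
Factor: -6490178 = -1*2^1*823^1*3943^1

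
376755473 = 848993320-472237847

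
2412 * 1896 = 4573152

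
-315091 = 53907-368998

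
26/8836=13/4418 ≈ 0.00294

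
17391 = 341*51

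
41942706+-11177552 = 30765154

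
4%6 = 4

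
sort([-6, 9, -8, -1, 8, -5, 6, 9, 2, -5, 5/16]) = [-8, -6, -5, -5, -1, 5/16, 2, 6, 8, 9, 9]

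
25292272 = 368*68729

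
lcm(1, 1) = 1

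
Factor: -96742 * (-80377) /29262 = 3^(-1) * 11^1 * 4877^(-1) * 7307^1 * 48371^1 = 3887915867/14631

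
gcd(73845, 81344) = 1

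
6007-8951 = -2944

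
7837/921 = 8 + 469/921 ≈ 8.51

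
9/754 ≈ 0.0119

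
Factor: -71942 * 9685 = -1 * 2^1 * 5^1 * 13^2 * 149^1 * 2767^1 = -696758270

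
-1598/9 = -177 - 5/9 ≈ -177.56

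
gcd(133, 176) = 1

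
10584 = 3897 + 6687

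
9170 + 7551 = 16721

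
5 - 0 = 5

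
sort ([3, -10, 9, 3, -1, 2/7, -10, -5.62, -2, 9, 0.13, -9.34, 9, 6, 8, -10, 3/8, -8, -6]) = [-10, -10, -10, -9.34, -8, -6, -5.62, -2, -1, 0.13, 2/7, 3/8, 3, 3, 6, 8, 9, 9, 9]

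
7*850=5950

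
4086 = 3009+1077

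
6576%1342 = 1208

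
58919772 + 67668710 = 126588482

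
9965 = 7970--1995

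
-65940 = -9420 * 7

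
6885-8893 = -2008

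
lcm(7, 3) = 21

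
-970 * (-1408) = 1365760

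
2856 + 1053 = 3909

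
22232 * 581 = 12916792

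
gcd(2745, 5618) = 1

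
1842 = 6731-4889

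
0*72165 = 0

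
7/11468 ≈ 0.000610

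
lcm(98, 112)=784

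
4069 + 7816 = 11885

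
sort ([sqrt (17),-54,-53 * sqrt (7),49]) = [-53 * sqrt (7),-54,sqrt (17),49]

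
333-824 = -491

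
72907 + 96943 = 169850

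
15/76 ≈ 0.197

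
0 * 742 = 0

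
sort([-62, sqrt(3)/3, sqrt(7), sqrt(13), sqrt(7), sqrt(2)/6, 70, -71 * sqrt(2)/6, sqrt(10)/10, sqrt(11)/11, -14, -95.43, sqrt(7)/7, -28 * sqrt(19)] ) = [-28 * sqrt(19), -95.43, -62, -71 * sqrt(2)/6, -14, sqrt(2)/6, sqrt(11)/11, sqrt(10)/10, sqrt(7)/7, sqrt(3)/3, sqrt(7), sqrt(7), sqrt(13), 70] 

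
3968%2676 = 1292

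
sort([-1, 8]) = [-1, 8]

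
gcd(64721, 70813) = 1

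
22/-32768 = -11/16384 ≈ -0.000671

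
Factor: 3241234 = 2^1 * 1620617^1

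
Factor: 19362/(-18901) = -1*2^1*3^1*7^1*41^(-1) = -42/41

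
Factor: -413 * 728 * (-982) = 2^4 * 7^2 * 13^1 * 59^1 * 491^1 = 295252048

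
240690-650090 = -409400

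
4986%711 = 9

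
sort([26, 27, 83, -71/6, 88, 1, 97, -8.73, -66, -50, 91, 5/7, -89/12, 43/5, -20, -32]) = [-66, -50, -32, -20, -71/6, -8.73, -89/12, 5/7, 1, 43/5, 26, 27, 83, 88, 91, 97]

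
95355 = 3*31785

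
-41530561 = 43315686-84846247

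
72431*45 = 3259395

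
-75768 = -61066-14702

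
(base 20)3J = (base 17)4B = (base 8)117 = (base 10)79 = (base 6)211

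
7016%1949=1169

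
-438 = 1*(-438)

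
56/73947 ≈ 0.000757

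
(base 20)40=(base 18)48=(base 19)44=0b1010000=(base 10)80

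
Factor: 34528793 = 13^1*103^1*107^1*241^1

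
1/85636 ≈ 0.0000117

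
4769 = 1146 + 3623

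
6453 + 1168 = 7621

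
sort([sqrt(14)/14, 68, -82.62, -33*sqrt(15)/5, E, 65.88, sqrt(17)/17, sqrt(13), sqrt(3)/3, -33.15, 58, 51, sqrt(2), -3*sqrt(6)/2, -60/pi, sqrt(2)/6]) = [-82.62, -33.15, -33*sqrt(15)/5, -60/pi, -3*sqrt(6)/2, sqrt(2)/6, sqrt(17)/17, sqrt(14)/14, sqrt(3)/3, sqrt(2), E, sqrt(13), 51, 58, 65.88, 68]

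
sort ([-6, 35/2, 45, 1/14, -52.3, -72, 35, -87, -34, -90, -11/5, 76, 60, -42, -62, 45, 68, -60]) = [-90, -87, -72, -62, -60, -52.3, -42, -34, -6, -11/5, 1/14, 35/2, 35, 45, 45, 60, 68, 76]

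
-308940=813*(-380) 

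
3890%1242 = 164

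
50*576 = 28800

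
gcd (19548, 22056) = 12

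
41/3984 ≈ 0.0103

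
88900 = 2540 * 35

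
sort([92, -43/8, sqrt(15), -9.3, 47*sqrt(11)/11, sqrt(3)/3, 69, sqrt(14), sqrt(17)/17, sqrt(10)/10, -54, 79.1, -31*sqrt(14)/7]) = [-54, -31*sqrt(14)/7, -9.3, -43/8, sqrt(17)/17, sqrt(10)/10, sqrt(3)/3, sqrt(14), sqrt(15), 47*sqrt(11)/11, 69, 79.1, 92]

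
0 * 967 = 0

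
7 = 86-79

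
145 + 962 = 1107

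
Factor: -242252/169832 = -1*2^(-1)*13^(-1)*23^(-1)*853^1 = -853/598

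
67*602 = 40334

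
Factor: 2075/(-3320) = -1 * 2^(-3) * 5^1 = -5/8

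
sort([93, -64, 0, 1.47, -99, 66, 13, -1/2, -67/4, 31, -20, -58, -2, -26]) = [-99, -64, -58, -26, -20, -67/4, -2, -1/2, 0, 1.47, 13, 31, 66, 93]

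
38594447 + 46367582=84962029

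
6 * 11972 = 71832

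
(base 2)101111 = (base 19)29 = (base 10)47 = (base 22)23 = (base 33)1e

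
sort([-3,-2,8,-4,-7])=[-7,-4,-3,-2,8]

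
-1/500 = -0.002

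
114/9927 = 38/3309 ≈ 0.0115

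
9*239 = 2151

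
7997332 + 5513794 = 13511126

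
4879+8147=13026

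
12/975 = 4/325 ≈ 0.0123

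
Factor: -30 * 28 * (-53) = 2^3 * 3^1 * 5^1 * 7^1 * 53^1 = 44520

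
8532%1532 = 872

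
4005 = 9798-5793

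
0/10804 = 0 = 0.00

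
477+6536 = 7013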